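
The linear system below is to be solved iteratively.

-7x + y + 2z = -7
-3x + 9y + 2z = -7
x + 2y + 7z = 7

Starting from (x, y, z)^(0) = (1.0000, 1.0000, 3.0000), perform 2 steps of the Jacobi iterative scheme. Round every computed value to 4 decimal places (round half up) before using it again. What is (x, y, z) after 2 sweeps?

(1.0045, -0.2381, 1.0317)

Iteration 1:
  x = (-7 - (1)·1.0000 - (2)·3.0000) / (-7) = 2.0000
  y = (-7 - (-3)·1.0000 - (2)·3.0000) / (9) = -1.1111
  z = (7 - (1)·1.0000 - (2)·1.0000) / (7) = 0.5714
Iteration 2:
  x = (-7 - (1)·-1.1111 - (2)·0.5714) / (-7) = 1.0045
  y = (-7 - (-3)·2.0000 - (2)·0.5714) / (9) = -0.2381
  z = (7 - (1)·2.0000 - (2)·-1.1111) / (7) = 1.0317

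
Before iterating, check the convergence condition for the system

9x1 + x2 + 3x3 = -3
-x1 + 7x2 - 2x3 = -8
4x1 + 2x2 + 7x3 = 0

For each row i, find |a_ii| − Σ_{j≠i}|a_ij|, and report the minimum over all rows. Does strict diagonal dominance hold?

1

row 1: |9| − (1+3) = 5
row 2: |7| − (1+2) = 4
row 3: |7| − (4+2) = 1
minimum over rows = 1 → strictly diagonally dominant (convergence guaranteed)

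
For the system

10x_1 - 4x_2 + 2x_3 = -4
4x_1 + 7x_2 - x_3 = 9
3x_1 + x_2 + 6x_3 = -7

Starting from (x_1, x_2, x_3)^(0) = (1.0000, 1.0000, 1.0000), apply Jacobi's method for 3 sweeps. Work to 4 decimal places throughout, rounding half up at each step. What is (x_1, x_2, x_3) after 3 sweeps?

Iteration 1:
  x_1 = (-4 - (-4)·1.0000 - (2)·1.0000) / (10) = -0.2000
  x_2 = (9 - (4)·1.0000 - (-1)·1.0000) / (7) = 0.8571
  x_3 = (-7 - (3)·1.0000 - (1)·1.0000) / (6) = -1.8333
Iteration 2:
  x_1 = (-4 - (-4)·0.8571 - (2)·-1.8333) / (10) = 0.3095
  x_2 = (9 - (4)·-0.2000 - (-1)·-1.8333) / (7) = 1.1381
  x_3 = (-7 - (3)·-0.2000 - (1)·0.8571) / (6) = -1.2095
Iteration 3:
  x_1 = (-4 - (-4)·1.1381 - (2)·-1.2095) / (10) = 0.2971
  x_2 = (9 - (4)·0.3095 - (-1)·-1.2095) / (7) = 0.9361
  x_3 = (-7 - (3)·0.3095 - (1)·1.1381) / (6) = -1.5111

(0.2971, 0.9361, -1.5111)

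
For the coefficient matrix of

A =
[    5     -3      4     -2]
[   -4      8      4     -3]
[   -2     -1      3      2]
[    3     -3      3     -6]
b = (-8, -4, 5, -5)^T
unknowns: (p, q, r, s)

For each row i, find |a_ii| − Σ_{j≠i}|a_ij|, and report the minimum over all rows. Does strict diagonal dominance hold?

-4

row 1: |5| − (3+4+2) = -4
row 2: |8| − (4+4+3) = -3
row 3: |3| − (2+1+2) = -2
row 4: |-6| − (3+3+3) = -3
minimum over rows = -4 → not strictly diagonally dominant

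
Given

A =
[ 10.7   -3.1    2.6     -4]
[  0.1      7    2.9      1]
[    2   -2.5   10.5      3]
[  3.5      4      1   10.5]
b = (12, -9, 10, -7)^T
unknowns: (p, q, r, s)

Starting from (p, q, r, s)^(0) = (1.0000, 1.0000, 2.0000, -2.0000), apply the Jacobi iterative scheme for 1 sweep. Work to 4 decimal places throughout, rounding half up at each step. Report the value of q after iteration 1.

-1.8429

Iteration 1:
  p = (12 - (-3.1)·1.0000 - (2.6)·2.0000 - (-4)·-2.0000) / (10.7) = 0.1776
  q = (-9 - (0.1)·1.0000 - (2.9)·2.0000 - (1)·-2.0000) / (7) = -1.8429
  r = (10 - (2)·1.0000 - (-2.5)·1.0000 - (3)·-2.0000) / (10.5) = 1.5714
  s = (-7 - (3.5)·1.0000 - (4)·1.0000 - (1)·2.0000) / (10.5) = -1.5714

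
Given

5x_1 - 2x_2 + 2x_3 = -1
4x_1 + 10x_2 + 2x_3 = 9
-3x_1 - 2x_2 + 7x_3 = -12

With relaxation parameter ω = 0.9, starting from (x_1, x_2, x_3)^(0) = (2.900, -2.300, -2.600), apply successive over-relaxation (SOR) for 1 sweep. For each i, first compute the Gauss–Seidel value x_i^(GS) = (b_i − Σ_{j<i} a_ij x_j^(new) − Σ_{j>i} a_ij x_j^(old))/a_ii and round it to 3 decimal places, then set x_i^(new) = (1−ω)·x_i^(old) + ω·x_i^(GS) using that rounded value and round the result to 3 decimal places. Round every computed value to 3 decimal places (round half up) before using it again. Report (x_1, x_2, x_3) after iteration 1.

(0.218, 0.970, -1.470)

Iteration 1:
  x_1: GS value = (-1 - (-2)·-2.300 - (2)·-2.600) / (5) = -0.080;  x_1 ← (1−ω)·2.900 + ω·-0.080 = 0.218
  x_2: GS value = (9 - (4)·0.218 - (2)·-2.600) / (10) = 1.333;  x_2 ← (1−ω)·-2.300 + ω·1.333 = 0.970
  x_3: GS value = (-12 - (-3)·0.218 - (-2)·0.970) / (7) = -1.344;  x_3 ← (1−ω)·-2.600 + ω·-1.344 = -1.470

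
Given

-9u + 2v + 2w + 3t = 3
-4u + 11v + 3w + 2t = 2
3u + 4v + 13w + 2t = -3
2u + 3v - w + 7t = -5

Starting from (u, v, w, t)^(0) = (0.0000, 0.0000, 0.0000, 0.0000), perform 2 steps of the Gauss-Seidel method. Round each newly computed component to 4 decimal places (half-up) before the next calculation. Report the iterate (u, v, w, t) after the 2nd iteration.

Iteration 1:
  u = (3 - (2)·0.0000 - (2)·0.0000 - (3)·0.0000) / (-9) = -0.3333
  v = (2 - (-4)·-0.3333 - (3)·0.0000 - (2)·0.0000) / (11) = 0.0606
  w = (-3 - (3)·-0.3333 - (4)·0.0606 - (2)·0.0000) / (13) = -0.1725
  t = (-5 - (2)·-0.3333 - (3)·0.0606 - (-1)·-0.1725) / (7) = -0.6697
Iteration 2:
  u = (3 - (2)·0.0606 - (2)·-0.1725 - (3)·-0.6697) / (-9) = -0.5814
  v = (2 - (-4)·-0.5814 - (3)·-0.1725 - (2)·-0.6697) / (11) = 0.1392
  w = (-3 - (3)·-0.5814 - (4)·0.1392 - (2)·-0.6697) / (13) = -0.0364
  t = (-5 - (2)·-0.5814 - (3)·0.1392 - (-1)·-0.0364) / (7) = -0.6130

(-0.5814, 0.1392, -0.0364, -0.6130)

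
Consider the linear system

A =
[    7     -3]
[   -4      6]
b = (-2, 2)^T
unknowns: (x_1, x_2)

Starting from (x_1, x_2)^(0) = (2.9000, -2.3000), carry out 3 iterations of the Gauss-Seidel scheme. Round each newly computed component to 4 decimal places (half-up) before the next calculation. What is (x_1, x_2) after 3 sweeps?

(-0.2875, 0.1417)

Iteration 1:
  x_1 = (-2 - (-3)·-2.3000) / (7) = -1.2714
  x_2 = (2 - (-4)·-1.2714) / (6) = -0.5143
Iteration 2:
  x_1 = (-2 - (-3)·-0.5143) / (7) = -0.5061
  x_2 = (2 - (-4)·-0.5061) / (6) = -0.0041
Iteration 3:
  x_1 = (-2 - (-3)·-0.0041) / (7) = -0.2875
  x_2 = (2 - (-4)·-0.2875) / (6) = 0.1417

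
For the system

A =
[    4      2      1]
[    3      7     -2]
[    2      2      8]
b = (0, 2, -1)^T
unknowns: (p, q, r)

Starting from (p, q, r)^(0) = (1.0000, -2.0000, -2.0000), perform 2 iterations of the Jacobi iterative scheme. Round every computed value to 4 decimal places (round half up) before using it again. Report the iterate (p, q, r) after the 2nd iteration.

(0.3259, -0.3214, -0.3214)

Iteration 1:
  p = (0 - (2)·-2.0000 - (1)·-2.0000) / (4) = 1.5000
  q = (2 - (3)·1.0000 - (-2)·-2.0000) / (7) = -0.7143
  r = (-1 - (2)·1.0000 - (2)·-2.0000) / (8) = 0.1250
Iteration 2:
  p = (0 - (2)·-0.7143 - (1)·0.1250) / (4) = 0.3259
  q = (2 - (3)·1.5000 - (-2)·0.1250) / (7) = -0.3214
  r = (-1 - (2)·1.5000 - (2)·-0.7143) / (8) = -0.3214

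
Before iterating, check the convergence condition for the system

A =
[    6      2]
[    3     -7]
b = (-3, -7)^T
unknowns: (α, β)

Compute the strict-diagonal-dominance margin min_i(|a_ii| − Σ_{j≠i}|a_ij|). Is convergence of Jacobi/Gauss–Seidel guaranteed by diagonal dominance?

row 1: |6| − (2) = 4
row 2: |-7| − (3) = 4
minimum over rows = 4 → strictly diagonally dominant (convergence guaranteed)

4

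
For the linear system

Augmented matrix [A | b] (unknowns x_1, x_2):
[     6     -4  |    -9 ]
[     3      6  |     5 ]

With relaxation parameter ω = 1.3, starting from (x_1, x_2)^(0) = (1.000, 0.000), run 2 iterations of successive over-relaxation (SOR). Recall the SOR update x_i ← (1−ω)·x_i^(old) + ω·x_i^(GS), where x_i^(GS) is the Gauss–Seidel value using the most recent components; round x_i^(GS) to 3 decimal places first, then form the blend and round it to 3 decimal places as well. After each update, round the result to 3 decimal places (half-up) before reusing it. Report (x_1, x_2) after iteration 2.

(0.931, -0.285)

Iteration 1:
  x_1: GS value = (-9 - (-4)·0.000) / (6) = -1.500;  x_1 ← (1−ω)·1.000 + ω·-1.500 = -2.250
  x_2: GS value = (5 - (3)·-2.250) / (6) = 1.958;  x_2 ← (1−ω)·0.000 + ω·1.958 = 2.545
Iteration 2:
  x_1: GS value = (-9 - (-4)·2.545) / (6) = 0.197;  x_1 ← (1−ω)·-2.250 + ω·0.197 = 0.931
  x_2: GS value = (5 - (3)·0.931) / (6) = 0.368;  x_2 ← (1−ω)·2.545 + ω·0.368 = -0.285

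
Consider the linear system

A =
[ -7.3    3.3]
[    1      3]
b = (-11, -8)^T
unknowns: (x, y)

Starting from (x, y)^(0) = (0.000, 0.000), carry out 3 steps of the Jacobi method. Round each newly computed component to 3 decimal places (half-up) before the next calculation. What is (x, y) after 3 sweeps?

(0.074, -2.767)

Iteration 1:
  x = (-11 - (3.3)·0.000) / (-7.3) = 1.507
  y = (-8 - (1)·0.000) / (3) = -2.667
Iteration 2:
  x = (-11 - (3.3)·-2.667) / (-7.3) = 0.301
  y = (-8 - (1)·1.507) / (3) = -3.169
Iteration 3:
  x = (-11 - (3.3)·-3.169) / (-7.3) = 0.074
  y = (-8 - (1)·0.301) / (3) = -2.767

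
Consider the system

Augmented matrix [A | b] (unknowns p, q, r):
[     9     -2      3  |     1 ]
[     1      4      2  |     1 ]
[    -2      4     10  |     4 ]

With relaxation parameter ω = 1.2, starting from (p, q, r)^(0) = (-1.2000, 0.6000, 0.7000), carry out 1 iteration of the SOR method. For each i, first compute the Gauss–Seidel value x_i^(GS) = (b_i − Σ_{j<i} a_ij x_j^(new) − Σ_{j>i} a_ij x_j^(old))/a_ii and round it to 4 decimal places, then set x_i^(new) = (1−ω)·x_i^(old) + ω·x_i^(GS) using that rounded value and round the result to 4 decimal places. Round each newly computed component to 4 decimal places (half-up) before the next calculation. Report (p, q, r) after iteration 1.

Iteration 1:
  p: GS value = (1 - (-2)·0.6000 - (3)·0.7000) / (9) = 0.0111;  p ← (1−ω)·-1.2000 + ω·0.0111 = 0.2533
  q: GS value = (1 - (1)·0.2533 - (2)·0.7000) / (4) = -0.1633;  q ← (1−ω)·0.6000 + ω·-0.1633 = -0.3160
  r: GS value = (4 - (-2)·0.2533 - (4)·-0.3160) / (10) = 0.5771;  r ← (1−ω)·0.7000 + ω·0.5771 = 0.5525

(0.2533, -0.3160, 0.5525)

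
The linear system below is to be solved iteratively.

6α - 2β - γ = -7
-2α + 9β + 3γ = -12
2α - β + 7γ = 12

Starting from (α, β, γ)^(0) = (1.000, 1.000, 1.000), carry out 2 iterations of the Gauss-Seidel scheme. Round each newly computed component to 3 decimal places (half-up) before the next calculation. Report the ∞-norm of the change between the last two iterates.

Iteration 1:
  α = (-7 - (-2)·1.000 - (-1)·1.000) / (6) = -0.667
  β = (-12 - (-2)·-0.667 - (3)·1.000) / (9) = -1.815
  γ = (12 - (2)·-0.667 - (-1)·-1.815) / (7) = 1.646
Iteration 2:
  α = (-7 - (-2)·-1.815 - (-1)·1.646) / (6) = -1.497
  β = (-12 - (-2)·-1.497 - (3)·1.646) / (9) = -2.215
  γ = (12 - (2)·-1.497 - (-1)·-2.215) / (7) = 1.826
Change: (-0.830, -0.400, 0.180) → max |·| = 0.830

0.830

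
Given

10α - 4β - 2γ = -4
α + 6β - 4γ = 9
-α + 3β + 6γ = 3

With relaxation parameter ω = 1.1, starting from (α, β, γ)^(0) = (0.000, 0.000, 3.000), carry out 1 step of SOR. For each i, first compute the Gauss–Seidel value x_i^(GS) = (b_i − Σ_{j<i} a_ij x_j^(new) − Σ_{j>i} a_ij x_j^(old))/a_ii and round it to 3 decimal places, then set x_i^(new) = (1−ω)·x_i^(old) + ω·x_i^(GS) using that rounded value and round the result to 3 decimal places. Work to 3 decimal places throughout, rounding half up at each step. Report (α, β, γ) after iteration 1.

Iteration 1:
  α: GS value = (-4 - (-4)·0.000 - (-2)·3.000) / (10) = 0.200;  α ← (1−ω)·0.000 + ω·0.200 = 0.220
  β: GS value = (9 - (1)·0.220 - (-4)·3.000) / (6) = 3.463;  β ← (1−ω)·0.000 + ω·3.463 = 3.809
  γ: GS value = (3 - (-1)·0.220 - (3)·3.809) / (6) = -1.368;  γ ← (1−ω)·3.000 + ω·-1.368 = -1.805

(0.220, 3.809, -1.805)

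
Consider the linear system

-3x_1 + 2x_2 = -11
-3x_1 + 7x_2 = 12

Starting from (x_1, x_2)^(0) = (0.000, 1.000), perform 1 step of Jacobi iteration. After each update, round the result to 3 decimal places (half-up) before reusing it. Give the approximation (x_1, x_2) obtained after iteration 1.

Iteration 1:
  x_1 = (-11 - (2)·1.000) / (-3) = 4.333
  x_2 = (12 - (-3)·0.000) / (7) = 1.714

(4.333, 1.714)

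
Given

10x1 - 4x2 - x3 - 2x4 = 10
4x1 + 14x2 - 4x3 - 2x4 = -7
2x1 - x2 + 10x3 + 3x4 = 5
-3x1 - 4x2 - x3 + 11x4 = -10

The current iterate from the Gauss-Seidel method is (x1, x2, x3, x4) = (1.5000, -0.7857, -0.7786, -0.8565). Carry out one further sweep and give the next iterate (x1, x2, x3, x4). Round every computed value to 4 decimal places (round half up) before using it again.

One sweep:
  x1 = (10 - (-4)·-0.7857 - (-1)·-0.7786 - (-2)·-0.8565) / (10) = 0.4366
  x2 = (-7 - (4)·0.4366 - (-4)·-0.7786 - (-2)·-0.8565) / (14) = -0.9696
  x3 = (5 - (2)·0.4366 - (-1)·-0.9696 - (3)·-0.8565) / (10) = 0.5727
  x4 = (-10 - (-3)·0.4366 - (-4)·-0.9696 - (-1)·0.5727) / (11) = -1.0905

(0.4366, -0.9696, 0.5727, -1.0905)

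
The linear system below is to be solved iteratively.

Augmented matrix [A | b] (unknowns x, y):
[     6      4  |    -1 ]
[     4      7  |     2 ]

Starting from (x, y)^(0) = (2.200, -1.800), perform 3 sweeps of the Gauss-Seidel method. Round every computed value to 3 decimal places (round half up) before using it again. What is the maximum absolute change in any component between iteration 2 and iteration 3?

Iteration 1:
  x = (-1 - (4)·-1.800) / (6) = 1.033
  y = (2 - (4)·1.033) / (7) = -0.305
Iteration 2:
  x = (-1 - (4)·-0.305) / (6) = 0.037
  y = (2 - (4)·0.037) / (7) = 0.265
Iteration 3:
  x = (-1 - (4)·0.265) / (6) = -0.343
  y = (2 - (4)·-0.343) / (7) = 0.482
Change: (-0.380, 0.217) → max |·| = 0.380

0.380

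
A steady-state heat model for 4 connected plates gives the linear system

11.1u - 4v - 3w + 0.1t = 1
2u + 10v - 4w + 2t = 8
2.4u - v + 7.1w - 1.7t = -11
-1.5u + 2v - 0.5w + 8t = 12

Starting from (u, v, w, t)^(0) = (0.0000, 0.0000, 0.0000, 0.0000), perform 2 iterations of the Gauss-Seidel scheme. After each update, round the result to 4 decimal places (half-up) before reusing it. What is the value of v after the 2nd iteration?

Iteration 1:
  u = (1 - (-4)·0.0000 - (-3)·0.0000 - (0.1)·0.0000) / (11.1) = 0.0901
  v = (8 - (2)·0.0901 - (-4)·0.0000 - (2)·0.0000) / (10) = 0.7820
  w = (-11 - (2.4)·0.0901 - (-1)·0.7820 - (-1.7)·0.0000) / (7.1) = -1.4696
  t = (12 - (-1.5)·0.0901 - (2)·0.7820 - (-0.5)·-1.4696) / (8) = 1.2295
Iteration 2:
  u = (1 - (-4)·0.7820 - (-3)·-1.4696 - (0.1)·1.2295) / (11.1) = -0.0364
  v = (8 - (2)·-0.0364 - (-4)·-1.4696 - (2)·1.2295) / (10) = -0.0265
  w = (-11 - (2.4)·-0.0364 - (-1)·-0.0265 - (-1.7)·1.2295) / (7.1) = -1.2463
  t = (12 - (-1.5)·-0.0364 - (2)·-0.0265 - (-0.5)·-1.2463) / (8) = 1.4219

-0.0265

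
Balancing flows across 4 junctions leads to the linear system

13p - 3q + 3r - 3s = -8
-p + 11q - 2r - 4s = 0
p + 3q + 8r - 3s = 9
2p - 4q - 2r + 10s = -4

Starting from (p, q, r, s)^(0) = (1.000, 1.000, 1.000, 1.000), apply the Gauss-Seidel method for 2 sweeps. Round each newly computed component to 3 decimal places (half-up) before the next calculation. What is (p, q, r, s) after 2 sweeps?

Iteration 1:
  p = (-8 - (-3)·1.000 - (3)·1.000 - (-3)·1.000) / (13) = -0.385
  q = (0 - (-1)·-0.385 - (-2)·1.000 - (-4)·1.000) / (11) = 0.510
  r = (9 - (1)·-0.385 - (3)·0.510 - (-3)·1.000) / (8) = 1.357
  s = (-4 - (2)·-0.385 - (-4)·0.510 - (-2)·1.357) / (10) = 0.152
Iteration 2:
  p = (-8 - (-3)·0.510 - (3)·1.357 - (-3)·0.152) / (13) = -0.776
  q = (0 - (-1)·-0.776 - (-2)·1.357 - (-4)·0.152) / (11) = 0.231
  r = (9 - (1)·-0.776 - (3)·0.231 - (-3)·0.152) / (8) = 1.192
  s = (-4 - (2)·-0.776 - (-4)·0.231 - (-2)·1.192) / (10) = 0.086

(-0.776, 0.231, 1.192, 0.086)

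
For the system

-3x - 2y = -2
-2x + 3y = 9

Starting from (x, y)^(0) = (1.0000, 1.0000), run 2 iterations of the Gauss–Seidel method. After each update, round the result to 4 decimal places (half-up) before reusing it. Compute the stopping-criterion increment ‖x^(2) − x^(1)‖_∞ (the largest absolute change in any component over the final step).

1.3333

Iteration 1:
  x = (-2 - (-2)·1.0000) / (-3) = 0.0000
  y = (9 - (-2)·0.0000) / (3) = 3.0000
Iteration 2:
  x = (-2 - (-2)·3.0000) / (-3) = -1.3333
  y = (9 - (-2)·-1.3333) / (3) = 2.1111
Change: (-1.3333, -0.8889) → max |·| = 1.3333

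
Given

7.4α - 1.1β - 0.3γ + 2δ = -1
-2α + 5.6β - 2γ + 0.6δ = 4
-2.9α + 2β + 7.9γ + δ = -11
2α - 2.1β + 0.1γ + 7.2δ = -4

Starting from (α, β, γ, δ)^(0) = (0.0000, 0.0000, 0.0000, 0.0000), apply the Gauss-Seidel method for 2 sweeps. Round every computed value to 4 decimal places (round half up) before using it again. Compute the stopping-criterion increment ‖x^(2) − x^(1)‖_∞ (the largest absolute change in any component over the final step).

Iteration 1:
  α = (-1 - (-1.1)·0.0000 - (-0.3)·0.0000 - (2)·0.0000) / (7.4) = -0.1351
  β = (4 - (-2)·-0.1351 - (-2)·0.0000 - (0.6)·0.0000) / (5.6) = 0.6660
  γ = (-11 - (-2.9)·-0.1351 - (2)·0.6660 - (1)·0.0000) / (7.9) = -1.6106
  δ = (-4 - (2)·-0.1351 - (-2.1)·0.6660 - (0.1)·-1.6106) / (7.2) = -0.3014
Iteration 2:
  α = (-1 - (-1.1)·0.6660 - (-0.3)·-1.6106 - (2)·-0.3014) / (7.4) = -0.0200
  β = (4 - (-2)·-0.0200 - (-2)·-1.6106 - (0.6)·-0.3014) / (5.6) = 0.1642
  γ = (-11 - (-2.9)·-0.0200 - (2)·0.1642 - (1)·-0.3014) / (7.9) = -1.4032
  δ = (-4 - (2)·-0.0200 - (-2.1)·0.1642 - (0.1)·-1.4032) / (7.2) = -0.4826
Change: (0.1151, -0.5018, 0.2074, -0.1812) → max |·| = 0.5018

0.5018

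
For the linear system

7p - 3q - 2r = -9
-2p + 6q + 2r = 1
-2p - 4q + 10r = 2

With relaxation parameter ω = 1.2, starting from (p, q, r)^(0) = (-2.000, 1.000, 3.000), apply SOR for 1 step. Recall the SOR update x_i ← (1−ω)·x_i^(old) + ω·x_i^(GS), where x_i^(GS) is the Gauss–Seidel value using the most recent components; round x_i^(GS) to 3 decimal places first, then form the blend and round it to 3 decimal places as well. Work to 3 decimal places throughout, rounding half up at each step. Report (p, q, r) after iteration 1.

(0.400, -1.040, -0.763)

Iteration 1:
  p: GS value = (-9 - (-3)·1.000 - (-2)·3.000) / (7) = 0.000;  p ← (1−ω)·-2.000 + ω·0.000 = 0.400
  q: GS value = (1 - (-2)·0.400 - (2)·3.000) / (6) = -0.700;  q ← (1−ω)·1.000 + ω·-0.700 = -1.040
  r: GS value = (2 - (-2)·0.400 - (-4)·-1.040) / (10) = -0.136;  r ← (1−ω)·3.000 + ω·-0.136 = -0.763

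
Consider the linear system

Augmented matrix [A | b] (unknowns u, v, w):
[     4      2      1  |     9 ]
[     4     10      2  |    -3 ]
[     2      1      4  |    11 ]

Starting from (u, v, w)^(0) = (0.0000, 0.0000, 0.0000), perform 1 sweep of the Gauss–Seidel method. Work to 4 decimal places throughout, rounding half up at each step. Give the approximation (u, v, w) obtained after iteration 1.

(2.2500, -1.2000, 1.9250)

Iteration 1:
  u = (9 - (2)·0.0000 - (1)·0.0000) / (4) = 2.2500
  v = (-3 - (4)·2.2500 - (2)·0.0000) / (10) = -1.2000
  w = (11 - (2)·2.2500 - (1)·-1.2000) / (4) = 1.9250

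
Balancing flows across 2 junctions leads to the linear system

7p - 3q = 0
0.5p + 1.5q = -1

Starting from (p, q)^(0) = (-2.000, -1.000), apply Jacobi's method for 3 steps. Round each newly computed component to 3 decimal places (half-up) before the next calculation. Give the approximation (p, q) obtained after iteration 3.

(-0.225, -0.667)

Iteration 1:
  p = (0 - (-3)·-1.000) / (7) = -0.429
  q = (-1 - (0.5)·-2.000) / (1.5) = 0.000
Iteration 2:
  p = (0 - (-3)·0.000) / (7) = 0.000
  q = (-1 - (0.5)·-0.429) / (1.5) = -0.524
Iteration 3:
  p = (0 - (-3)·-0.524) / (7) = -0.225
  q = (-1 - (0.5)·0.000) / (1.5) = -0.667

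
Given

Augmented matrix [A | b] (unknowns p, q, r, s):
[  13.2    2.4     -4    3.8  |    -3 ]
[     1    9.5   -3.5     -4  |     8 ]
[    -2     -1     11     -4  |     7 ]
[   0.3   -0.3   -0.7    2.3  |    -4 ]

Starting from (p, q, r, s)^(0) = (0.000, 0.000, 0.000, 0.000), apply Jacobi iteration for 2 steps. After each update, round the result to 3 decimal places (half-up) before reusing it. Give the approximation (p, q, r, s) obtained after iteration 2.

Iteration 1:
  p = (-3 - (2.4)·0.000 - (-4)·0.000 - (3.8)·0.000) / (13.2) = -0.227
  q = (8 - (1)·0.000 - (-3.5)·0.000 - (-4)·0.000) / (9.5) = 0.842
  r = (7 - (-2)·0.000 - (-1)·0.000 - (-4)·0.000) / (11) = 0.636
  s = (-4 - (0.3)·0.000 - (-0.3)·0.000 - (-0.7)·0.000) / (2.3) = -1.739
Iteration 2:
  p = (-3 - (2.4)·0.842 - (-4)·0.636 - (3.8)·-1.739) / (13.2) = 0.313
  q = (8 - (1)·-0.227 - (-3.5)·0.636 - (-4)·-1.739) / (9.5) = 0.368
  r = (7 - (-2)·-0.227 - (-1)·0.842 - (-4)·-1.739) / (11) = 0.039
  s = (-4 - (0.3)·-0.227 - (-0.3)·0.842 - (-0.7)·0.636) / (2.3) = -1.406

(0.313, 0.368, 0.039, -1.406)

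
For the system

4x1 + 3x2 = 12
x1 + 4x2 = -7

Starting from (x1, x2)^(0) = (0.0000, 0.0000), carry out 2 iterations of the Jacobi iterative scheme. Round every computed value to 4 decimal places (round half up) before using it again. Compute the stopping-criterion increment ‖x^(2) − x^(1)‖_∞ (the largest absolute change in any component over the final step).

Iteration 1:
  x1 = (12 - (3)·0.0000) / (4) = 3.0000
  x2 = (-7 - (1)·0.0000) / (4) = -1.7500
Iteration 2:
  x1 = (12 - (3)·-1.7500) / (4) = 4.3125
  x2 = (-7 - (1)·3.0000) / (4) = -2.5000
Change: (1.3125, -0.7500) → max |·| = 1.3125

1.3125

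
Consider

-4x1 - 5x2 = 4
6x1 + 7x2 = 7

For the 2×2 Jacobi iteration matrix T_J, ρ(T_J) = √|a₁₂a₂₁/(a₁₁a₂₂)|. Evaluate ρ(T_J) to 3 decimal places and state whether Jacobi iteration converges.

a₁₂a₂₁/(a₁₁a₂₂) = (-5)·(6) / ((-4)·(7)) = 1.071429
ρ = √|1.071429| = √1.071429 = 1.035
ρ > 1, so Jacobi diverges

1.035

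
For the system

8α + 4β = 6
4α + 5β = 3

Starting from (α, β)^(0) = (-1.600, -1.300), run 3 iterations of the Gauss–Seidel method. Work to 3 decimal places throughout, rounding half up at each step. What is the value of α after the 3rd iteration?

Iteration 1:
  α = (6 - (4)·-1.300) / (8) = 1.400
  β = (3 - (4)·1.400) / (5) = -0.520
Iteration 2:
  α = (6 - (4)·-0.520) / (8) = 1.010
  β = (3 - (4)·1.010) / (5) = -0.208
Iteration 3:
  α = (6 - (4)·-0.208) / (8) = 0.854
  β = (3 - (4)·0.854) / (5) = -0.083

0.854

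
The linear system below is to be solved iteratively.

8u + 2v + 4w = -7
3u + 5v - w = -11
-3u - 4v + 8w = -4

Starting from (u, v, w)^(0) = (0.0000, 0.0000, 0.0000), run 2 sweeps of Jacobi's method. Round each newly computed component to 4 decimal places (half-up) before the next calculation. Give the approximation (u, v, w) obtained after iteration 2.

Iteration 1:
  u = (-7 - (2)·0.0000 - (4)·0.0000) / (8) = -0.8750
  v = (-11 - (3)·0.0000 - (-1)·0.0000) / (5) = -2.2000
  w = (-4 - (-3)·0.0000 - (-4)·0.0000) / (8) = -0.5000
Iteration 2:
  u = (-7 - (2)·-2.2000 - (4)·-0.5000) / (8) = -0.0750
  v = (-11 - (3)·-0.8750 - (-1)·-0.5000) / (5) = -1.7750
  w = (-4 - (-3)·-0.8750 - (-4)·-2.2000) / (8) = -1.9281

(-0.0750, -1.7750, -1.9281)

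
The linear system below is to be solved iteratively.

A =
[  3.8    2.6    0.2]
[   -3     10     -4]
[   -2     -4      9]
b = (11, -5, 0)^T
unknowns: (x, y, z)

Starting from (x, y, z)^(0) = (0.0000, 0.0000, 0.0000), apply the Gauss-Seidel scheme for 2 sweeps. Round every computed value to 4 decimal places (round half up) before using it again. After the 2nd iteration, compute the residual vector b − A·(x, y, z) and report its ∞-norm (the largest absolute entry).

0.6175

Iteration 1:
  x = (11 - (2.6)·0.0000 - (0.2)·0.0000) / (3.8) = 2.8947
  y = (-5 - (-3)·2.8947 - (-4)·0.0000) / (10) = 0.3684
  z = (0 - (-2)·2.8947 - (-4)·0.3684) / (9) = 0.8070
Iteration 2:
  x = (11 - (2.6)·0.3684 - (0.2)·0.8070) / (3.8) = 2.6002
  y = (-5 - (-3)·2.6002 - (-4)·0.8070) / (10) = 0.6029
  z = (0 - (-2)·2.6002 - (-4)·0.6029) / (9) = 0.8458
Residual b − A·x = (-0.6175, 0.1548, -0.0002); ∞-norm = 0.6175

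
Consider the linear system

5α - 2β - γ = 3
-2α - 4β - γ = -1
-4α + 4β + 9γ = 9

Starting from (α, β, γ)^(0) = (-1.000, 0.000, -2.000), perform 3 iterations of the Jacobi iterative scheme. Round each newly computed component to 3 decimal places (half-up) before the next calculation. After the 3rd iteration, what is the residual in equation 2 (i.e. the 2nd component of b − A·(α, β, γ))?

Iteration 1:
  α = (3 - (-2)·0.000 - (-1)·-2.000) / (5) = 0.200
  β = (-1 - (-2)·-1.000 - (-1)·-2.000) / (-4) = 1.250
  γ = (9 - (-4)·-1.000 - (4)·0.000) / (9) = 0.556
Iteration 2:
  α = (3 - (-2)·1.250 - (-1)·0.556) / (5) = 1.211
  β = (-1 - (-2)·0.200 - (-1)·0.556) / (-4) = 0.011
  γ = (9 - (-4)·0.200 - (4)·1.250) / (9) = 0.533
Iteration 3:
  α = (3 - (-2)·0.011 - (-1)·0.533) / (5) = 0.711
  β = (-1 - (-2)·1.211 - (-1)·0.533) / (-4) = -0.489
  γ = (9 - (-4)·1.211 - (4)·0.011) / (9) = 1.533
Residual b − A·x = (0.000, -0.001, 0.003)

-0.001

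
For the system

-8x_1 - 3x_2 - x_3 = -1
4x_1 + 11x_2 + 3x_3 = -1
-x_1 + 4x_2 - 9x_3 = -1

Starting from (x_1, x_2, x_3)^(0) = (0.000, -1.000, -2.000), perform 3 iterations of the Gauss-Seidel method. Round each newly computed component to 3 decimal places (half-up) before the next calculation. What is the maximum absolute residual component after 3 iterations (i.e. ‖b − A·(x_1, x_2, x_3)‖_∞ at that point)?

0.116

Iteration 1:
  x_1 = (-1 - (-3)·-1.000 - (-1)·-2.000) / (-8) = 0.750
  x_2 = (-1 - (4)·0.750 - (3)·-2.000) / (11) = 0.182
  x_3 = (-1 - (-1)·0.750 - (4)·0.182) / (-9) = 0.109
Iteration 2:
  x_1 = (-1 - (-3)·0.182 - (-1)·0.109) / (-8) = 0.043
  x_2 = (-1 - (4)·0.043 - (3)·0.109) / (11) = -0.136
  x_3 = (-1 - (-1)·0.043 - (4)·-0.136) / (-9) = 0.046
Iteration 3:
  x_1 = (-1 - (-3)·-0.136 - (-1)·0.046) / (-8) = 0.170
  x_2 = (-1 - (4)·0.170 - (3)·0.046) / (11) = -0.165
  x_3 = (-1 - (-1)·0.170 - (4)·-0.165) / (-9) = 0.019
Residual b − A·x = (-0.116, 0.078, 0.001); ∞-norm = 0.116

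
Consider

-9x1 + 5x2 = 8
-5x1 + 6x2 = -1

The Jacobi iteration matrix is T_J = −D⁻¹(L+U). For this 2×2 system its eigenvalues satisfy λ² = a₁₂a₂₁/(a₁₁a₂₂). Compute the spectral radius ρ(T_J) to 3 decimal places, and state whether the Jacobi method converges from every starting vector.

a₁₂a₂₁/(a₁₁a₂₂) = (5)·(-5) / ((-9)·(6)) = 0.462963
ρ = √|0.462963| = √0.462963 = 0.680
ρ < 1, so Jacobi converges

0.680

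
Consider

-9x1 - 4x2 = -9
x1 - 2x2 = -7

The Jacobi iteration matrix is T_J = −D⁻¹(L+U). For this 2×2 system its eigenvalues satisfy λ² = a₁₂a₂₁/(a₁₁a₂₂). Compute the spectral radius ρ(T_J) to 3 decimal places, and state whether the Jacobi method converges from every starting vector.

0.471

a₁₂a₂₁/(a₁₁a₂₂) = (-4)·(1) / ((-9)·(-2)) = -0.222222
ρ = √|-0.222222| = √0.222222 = 0.471
ρ < 1, so Jacobi converges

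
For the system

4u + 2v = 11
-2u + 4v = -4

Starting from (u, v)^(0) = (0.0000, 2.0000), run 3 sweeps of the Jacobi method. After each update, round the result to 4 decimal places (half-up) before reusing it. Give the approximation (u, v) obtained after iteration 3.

(2.8125, 0.6250)

Iteration 1:
  u = (11 - (2)·2.0000) / (4) = 1.7500
  v = (-4 - (-2)·0.0000) / (4) = -1.0000
Iteration 2:
  u = (11 - (2)·-1.0000) / (4) = 3.2500
  v = (-4 - (-2)·1.7500) / (4) = -0.1250
Iteration 3:
  u = (11 - (2)·-0.1250) / (4) = 2.8125
  v = (-4 - (-2)·3.2500) / (4) = 0.6250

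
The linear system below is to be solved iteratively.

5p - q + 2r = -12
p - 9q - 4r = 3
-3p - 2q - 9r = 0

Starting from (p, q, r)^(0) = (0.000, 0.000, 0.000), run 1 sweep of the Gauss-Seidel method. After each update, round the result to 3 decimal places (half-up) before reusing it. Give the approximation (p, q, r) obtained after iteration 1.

(-2.400, -0.600, 0.933)

Iteration 1:
  p = (-12 - (-1)·0.000 - (2)·0.000) / (5) = -2.400
  q = (3 - (1)·-2.400 - (-4)·0.000) / (-9) = -0.600
  r = (0 - (-3)·-2.400 - (-2)·-0.600) / (-9) = 0.933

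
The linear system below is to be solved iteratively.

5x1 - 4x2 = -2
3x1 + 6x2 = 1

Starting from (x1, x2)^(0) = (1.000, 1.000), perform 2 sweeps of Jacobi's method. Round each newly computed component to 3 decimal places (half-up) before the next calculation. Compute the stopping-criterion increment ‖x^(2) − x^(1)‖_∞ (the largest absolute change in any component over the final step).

Iteration 1:
  x1 = (-2 - (-4)·1.000) / (5) = 0.400
  x2 = (1 - (3)·1.000) / (6) = -0.333
Iteration 2:
  x1 = (-2 - (-4)·-0.333) / (5) = -0.666
  x2 = (1 - (3)·0.400) / (6) = -0.033
Change: (-1.066, 0.300) → max |·| = 1.066

1.066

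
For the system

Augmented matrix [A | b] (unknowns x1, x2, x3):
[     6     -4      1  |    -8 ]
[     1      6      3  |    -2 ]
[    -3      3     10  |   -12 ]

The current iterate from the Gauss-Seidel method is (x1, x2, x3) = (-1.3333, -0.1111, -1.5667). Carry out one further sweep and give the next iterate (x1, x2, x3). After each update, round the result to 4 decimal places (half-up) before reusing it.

One sweep:
  x1 = (-8 - (-4)·-0.1111 - (1)·-1.5667) / (6) = -1.1463
  x2 = (-2 - (1)·-1.1463 - (3)·-1.5667) / (6) = 0.6411
  x3 = (-12 - (-3)·-1.1463 - (3)·0.6411) / (10) = -1.7362

(-1.1463, 0.6411, -1.7362)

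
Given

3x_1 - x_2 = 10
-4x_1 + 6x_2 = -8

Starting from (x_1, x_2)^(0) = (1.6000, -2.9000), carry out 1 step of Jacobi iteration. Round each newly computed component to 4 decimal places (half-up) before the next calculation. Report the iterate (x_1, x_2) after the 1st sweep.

Iteration 1:
  x_1 = (10 - (-1)·-2.9000) / (3) = 2.3667
  x_2 = (-8 - (-4)·1.6000) / (6) = -0.2667

(2.3667, -0.2667)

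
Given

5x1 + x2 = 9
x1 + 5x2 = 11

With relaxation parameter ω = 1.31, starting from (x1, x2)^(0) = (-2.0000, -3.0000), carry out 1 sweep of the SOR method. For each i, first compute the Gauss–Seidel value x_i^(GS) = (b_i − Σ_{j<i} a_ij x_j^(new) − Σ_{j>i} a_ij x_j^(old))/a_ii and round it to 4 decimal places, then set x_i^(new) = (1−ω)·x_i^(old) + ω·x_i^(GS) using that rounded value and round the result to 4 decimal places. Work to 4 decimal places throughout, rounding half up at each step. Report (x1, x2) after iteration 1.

(3.7640, 2.8258)

Iteration 1:
  x1: GS value = (9 - (1)·-3.0000) / (5) = 2.4000;  x1 ← (1−ω)·-2.0000 + ω·2.4000 = 3.7640
  x2: GS value = (11 - (1)·3.7640) / (5) = 1.4472;  x2 ← (1−ω)·-3.0000 + ω·1.4472 = 2.8258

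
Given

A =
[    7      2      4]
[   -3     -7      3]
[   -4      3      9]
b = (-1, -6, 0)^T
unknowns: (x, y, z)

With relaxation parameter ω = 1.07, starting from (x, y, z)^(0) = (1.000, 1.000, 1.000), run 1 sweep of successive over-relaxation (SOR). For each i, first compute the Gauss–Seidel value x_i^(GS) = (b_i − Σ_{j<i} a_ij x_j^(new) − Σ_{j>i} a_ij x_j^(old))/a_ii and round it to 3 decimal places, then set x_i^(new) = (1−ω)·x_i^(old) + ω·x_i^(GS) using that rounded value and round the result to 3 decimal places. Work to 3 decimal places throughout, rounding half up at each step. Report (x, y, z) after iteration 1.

Iteration 1:
  x: GS value = (-1 - (2)·1.000 - (4)·1.000) / (7) = -1.000;  x ← (1−ω)·1.000 + ω·-1.000 = -1.140
  y: GS value = (-6 - (-3)·-1.140 - (3)·1.000) / (-7) = 1.774;  y ← (1−ω)·1.000 + ω·1.774 = 1.828
  z: GS value = (0 - (-4)·-1.140 - (3)·1.828) / (9) = -1.116;  z ← (1−ω)·1.000 + ω·-1.116 = -1.264

(-1.140, 1.828, -1.264)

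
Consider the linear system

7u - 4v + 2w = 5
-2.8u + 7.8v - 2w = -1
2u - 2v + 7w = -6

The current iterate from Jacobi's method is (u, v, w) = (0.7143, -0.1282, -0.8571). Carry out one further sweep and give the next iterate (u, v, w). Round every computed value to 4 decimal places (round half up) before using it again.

One sweep:
  u = (5 - (-4)·-0.1282 - (2)·-0.8571) / (7) = 0.8859
  v = (-1 - (-2.8)·0.7143 - (-2)·-0.8571) / (7.8) = -0.0916
  w = (-6 - (2)·0.7143 - (-2)·-0.1282) / (7) = -1.0979

(0.8859, -0.0916, -1.0979)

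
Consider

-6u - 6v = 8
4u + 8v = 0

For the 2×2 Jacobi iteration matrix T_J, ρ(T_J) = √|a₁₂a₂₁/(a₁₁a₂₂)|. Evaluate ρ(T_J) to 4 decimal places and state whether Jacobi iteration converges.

a₁₂a₂₁/(a₁₁a₂₂) = (-6)·(4) / ((-6)·(8)) = 0.500000
ρ = √|0.500000| = √0.500000 = 0.7071
ρ < 1, so Jacobi converges

0.7071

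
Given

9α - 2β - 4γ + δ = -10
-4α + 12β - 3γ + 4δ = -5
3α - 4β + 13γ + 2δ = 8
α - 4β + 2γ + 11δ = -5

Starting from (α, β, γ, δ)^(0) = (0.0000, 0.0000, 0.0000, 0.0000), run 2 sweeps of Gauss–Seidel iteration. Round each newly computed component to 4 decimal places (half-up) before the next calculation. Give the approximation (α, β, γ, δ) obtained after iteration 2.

(-0.9224, -0.3153, 0.8473, -0.6394)

Iteration 1:
  α = (-10 - (-2)·0.0000 - (-4)·0.0000 - (1)·0.0000) / (9) = -1.1111
  β = (-5 - (-4)·-1.1111 - (-3)·0.0000 - (4)·0.0000) / (12) = -0.7870
  γ = (8 - (3)·-1.1111 - (-4)·-0.7870 - (2)·0.0000) / (13) = 0.6296
  δ = (-5 - (1)·-1.1111 - (-4)·-0.7870 - (2)·0.6296) / (11) = -0.7542
Iteration 2:
  α = (-10 - (-2)·-0.7870 - (-4)·0.6296 - (1)·-0.7542) / (9) = -0.9224
  β = (-5 - (-4)·-0.9224 - (-3)·0.6296 - (4)·-0.7542) / (12) = -0.3153
  γ = (8 - (3)·-0.9224 - (-4)·-0.3153 - (2)·-0.7542) / (13) = 0.8473
  δ = (-5 - (1)·-0.9224 - (-4)·-0.3153 - (2)·0.8473) / (11) = -0.6394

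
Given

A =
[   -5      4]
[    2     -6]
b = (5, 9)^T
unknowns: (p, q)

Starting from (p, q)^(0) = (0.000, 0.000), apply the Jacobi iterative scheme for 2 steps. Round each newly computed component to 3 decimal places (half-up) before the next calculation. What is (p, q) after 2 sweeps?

Iteration 1:
  p = (5 - (4)·0.000) / (-5) = -1.000
  q = (9 - (2)·0.000) / (-6) = -1.500
Iteration 2:
  p = (5 - (4)·-1.500) / (-5) = -2.200
  q = (9 - (2)·-1.000) / (-6) = -1.833

(-2.200, -1.833)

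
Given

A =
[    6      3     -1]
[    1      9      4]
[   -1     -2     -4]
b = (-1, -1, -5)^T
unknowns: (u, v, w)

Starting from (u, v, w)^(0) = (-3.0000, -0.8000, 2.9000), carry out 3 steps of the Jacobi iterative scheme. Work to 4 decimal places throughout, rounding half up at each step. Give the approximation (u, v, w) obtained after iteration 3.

(0.7294, -0.9093, 1.6870)

Iteration 1:
  u = (-1 - (3)·-0.8000 - (-1)·2.9000) / (6) = 0.7167
  v = (-1 - (1)·-3.0000 - (4)·2.9000) / (9) = -1.0667
  w = (-5 - (-1)·-3.0000 - (-2)·-0.8000) / (-4) = 2.4000
Iteration 2:
  u = (-1 - (3)·-1.0667 - (-1)·2.4000) / (6) = 0.7667
  v = (-1 - (1)·0.7167 - (4)·2.4000) / (9) = -1.2574
  w = (-5 - (-1)·0.7167 - (-2)·-1.0667) / (-4) = 1.6042
Iteration 3:
  u = (-1 - (3)·-1.2574 - (-1)·1.6042) / (6) = 0.7294
  v = (-1 - (1)·0.7667 - (4)·1.6042) / (9) = -0.9093
  w = (-5 - (-1)·0.7667 - (-2)·-1.2574) / (-4) = 1.6870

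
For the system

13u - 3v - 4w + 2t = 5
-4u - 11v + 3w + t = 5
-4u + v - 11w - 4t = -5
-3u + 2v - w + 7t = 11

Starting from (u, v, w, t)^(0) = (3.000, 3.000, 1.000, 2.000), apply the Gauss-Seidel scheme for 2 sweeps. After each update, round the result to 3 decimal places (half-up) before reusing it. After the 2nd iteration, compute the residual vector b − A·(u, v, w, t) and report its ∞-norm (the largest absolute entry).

Iteration 1:
  u = (5 - (-3)·3.000 - (-4)·1.000 - (2)·2.000) / (13) = 1.077
  v = (5 - (-4)·1.077 - (3)·1.000 - (1)·2.000) / (-11) = -0.392
  w = (-5 - (-4)·1.077 - (1)·-0.392 - (-4)·2.000) / (-11) = -0.700
  t = (11 - (-3)·1.077 - (2)·-0.392 - (-1)·-0.700) / (7) = 2.045
Iteration 2:
  u = (5 - (-3)·-0.392 - (-4)·-0.700 - (2)·2.045) / (13) = -0.236
  v = (5 - (-4)·-0.236 - (3)·-0.700 - (1)·2.045) / (-11) = -0.374
  w = (-5 - (-4)·-0.236 - (1)·-0.374 - (-4)·2.045) / (-11) = -0.237
  t = (11 - (-3)·-0.236 - (2)·-0.374 - (-1)·-0.237) / (7) = 1.543
Residual b − A·x = (2.912, -0.890, -2.005, 0.002); ∞-norm = 2.912

2.912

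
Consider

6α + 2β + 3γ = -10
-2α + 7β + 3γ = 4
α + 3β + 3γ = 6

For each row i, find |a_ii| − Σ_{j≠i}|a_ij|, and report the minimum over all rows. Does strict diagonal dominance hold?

row 1: |6| − (2+3) = 1
row 2: |7| − (2+3) = 2
row 3: |3| − (1+3) = -1
minimum over rows = -1 → not strictly diagonally dominant

-1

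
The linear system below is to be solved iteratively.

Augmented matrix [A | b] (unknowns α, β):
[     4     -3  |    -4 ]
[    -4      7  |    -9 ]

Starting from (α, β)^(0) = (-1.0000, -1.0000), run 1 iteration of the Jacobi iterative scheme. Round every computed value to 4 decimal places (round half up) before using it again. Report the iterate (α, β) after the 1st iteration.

Iteration 1:
  α = (-4 - (-3)·-1.0000) / (4) = -1.7500
  β = (-9 - (-4)·-1.0000) / (7) = -1.8571

(-1.7500, -1.8571)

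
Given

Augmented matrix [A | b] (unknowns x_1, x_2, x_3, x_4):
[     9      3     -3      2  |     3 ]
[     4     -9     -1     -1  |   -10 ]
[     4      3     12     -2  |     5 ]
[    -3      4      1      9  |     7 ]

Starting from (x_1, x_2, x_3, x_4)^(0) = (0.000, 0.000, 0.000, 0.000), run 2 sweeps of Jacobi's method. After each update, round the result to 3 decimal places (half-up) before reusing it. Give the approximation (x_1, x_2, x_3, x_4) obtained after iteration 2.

Iteration 1:
  x_1 = (3 - (3)·0.000 - (-3)·0.000 - (2)·0.000) / (9) = 0.333
  x_2 = (-10 - (4)·0.000 - (-1)·0.000 - (-1)·0.000) / (-9) = 1.111
  x_3 = (5 - (4)·0.000 - (3)·0.000 - (-2)·0.000) / (12) = 0.417
  x_4 = (7 - (-3)·0.000 - (4)·0.000 - (1)·0.000) / (9) = 0.778
Iteration 2:
  x_1 = (3 - (3)·1.111 - (-3)·0.417 - (2)·0.778) / (9) = -0.071
  x_2 = (-10 - (4)·0.333 - (-1)·0.417 - (-1)·0.778) / (-9) = 1.126
  x_3 = (5 - (4)·0.333 - (3)·1.111 - (-2)·0.778) / (12) = 0.158
  x_4 = (7 - (-3)·0.333 - (4)·1.111 - (1)·0.417) / (9) = 0.349

(-0.071, 1.126, 0.158, 0.349)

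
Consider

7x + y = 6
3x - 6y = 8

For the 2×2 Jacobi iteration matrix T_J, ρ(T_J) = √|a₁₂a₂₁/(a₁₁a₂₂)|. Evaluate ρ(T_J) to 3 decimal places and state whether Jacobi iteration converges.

a₁₂a₂₁/(a₁₁a₂₂) = (1)·(3) / ((7)·(-6)) = -0.071429
ρ = √|-0.071429| = √0.071429 = 0.267
ρ < 1, so Jacobi converges

0.267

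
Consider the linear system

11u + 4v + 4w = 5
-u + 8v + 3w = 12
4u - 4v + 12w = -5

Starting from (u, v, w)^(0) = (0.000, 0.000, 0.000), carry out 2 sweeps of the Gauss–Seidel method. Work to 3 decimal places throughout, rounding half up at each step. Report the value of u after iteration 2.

Iteration 1:
  u = (5 - (4)·0.000 - (4)·0.000) / (11) = 0.455
  v = (12 - (-1)·0.455 - (3)·0.000) / (8) = 1.557
  w = (-5 - (4)·0.455 - (-4)·1.557) / (12) = -0.049
Iteration 2:
  u = (5 - (4)·1.557 - (4)·-0.049) / (11) = -0.094
  v = (12 - (-1)·-0.094 - (3)·-0.049) / (8) = 1.507
  w = (-5 - (4)·-0.094 - (-4)·1.507) / (12) = 0.117

-0.094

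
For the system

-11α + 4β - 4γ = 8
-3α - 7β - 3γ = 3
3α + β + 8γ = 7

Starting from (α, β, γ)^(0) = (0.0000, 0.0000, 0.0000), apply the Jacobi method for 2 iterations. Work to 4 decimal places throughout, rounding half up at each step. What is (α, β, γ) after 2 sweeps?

Iteration 1:
  α = (8 - (4)·0.0000 - (-4)·0.0000) / (-11) = -0.7273
  β = (3 - (-3)·0.0000 - (-3)·0.0000) / (-7) = -0.4286
  γ = (7 - (3)·0.0000 - (1)·0.0000) / (8) = 0.8750
Iteration 2:
  α = (8 - (4)·-0.4286 - (-4)·0.8750) / (-11) = -1.2013
  β = (3 - (-3)·-0.7273 - (-3)·0.8750) / (-7) = -0.4919
  γ = (7 - (3)·-0.7273 - (1)·-0.4286) / (8) = 1.2013

(-1.2013, -0.4919, 1.2013)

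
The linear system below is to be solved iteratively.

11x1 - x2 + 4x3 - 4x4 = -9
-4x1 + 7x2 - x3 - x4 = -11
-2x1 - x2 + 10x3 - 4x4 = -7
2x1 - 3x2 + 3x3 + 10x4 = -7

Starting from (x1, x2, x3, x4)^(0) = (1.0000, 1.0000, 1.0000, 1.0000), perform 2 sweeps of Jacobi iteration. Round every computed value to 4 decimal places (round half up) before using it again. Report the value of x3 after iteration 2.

-1.2769

Iteration 1:
  x1 = (-9 - (-1)·1.0000 - (4)·1.0000 - (-4)·1.0000) / (11) = -0.7273
  x2 = (-11 - (-4)·1.0000 - (-1)·1.0000 - (-1)·1.0000) / (7) = -0.7143
  x3 = (-7 - (-2)·1.0000 - (-1)·1.0000 - (-4)·1.0000) / (10) = 0.0000
  x4 = (-7 - (2)·1.0000 - (-3)·1.0000 - (3)·1.0000) / (10) = -0.9000
Iteration 2:
  x1 = (-9 - (-1)·-0.7143 - (4)·0.0000 - (-4)·-0.9000) / (11) = -1.2104
  x2 = (-11 - (-4)·-0.7273 - (-1)·0.0000 - (-1)·-0.9000) / (7) = -2.1156
  x3 = (-7 - (-2)·-0.7273 - (-1)·-0.7143 - (-4)·-0.9000) / (10) = -1.2769
  x4 = (-7 - (2)·-0.7273 - (-3)·-0.7143 - (3)·0.0000) / (10) = -0.7688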